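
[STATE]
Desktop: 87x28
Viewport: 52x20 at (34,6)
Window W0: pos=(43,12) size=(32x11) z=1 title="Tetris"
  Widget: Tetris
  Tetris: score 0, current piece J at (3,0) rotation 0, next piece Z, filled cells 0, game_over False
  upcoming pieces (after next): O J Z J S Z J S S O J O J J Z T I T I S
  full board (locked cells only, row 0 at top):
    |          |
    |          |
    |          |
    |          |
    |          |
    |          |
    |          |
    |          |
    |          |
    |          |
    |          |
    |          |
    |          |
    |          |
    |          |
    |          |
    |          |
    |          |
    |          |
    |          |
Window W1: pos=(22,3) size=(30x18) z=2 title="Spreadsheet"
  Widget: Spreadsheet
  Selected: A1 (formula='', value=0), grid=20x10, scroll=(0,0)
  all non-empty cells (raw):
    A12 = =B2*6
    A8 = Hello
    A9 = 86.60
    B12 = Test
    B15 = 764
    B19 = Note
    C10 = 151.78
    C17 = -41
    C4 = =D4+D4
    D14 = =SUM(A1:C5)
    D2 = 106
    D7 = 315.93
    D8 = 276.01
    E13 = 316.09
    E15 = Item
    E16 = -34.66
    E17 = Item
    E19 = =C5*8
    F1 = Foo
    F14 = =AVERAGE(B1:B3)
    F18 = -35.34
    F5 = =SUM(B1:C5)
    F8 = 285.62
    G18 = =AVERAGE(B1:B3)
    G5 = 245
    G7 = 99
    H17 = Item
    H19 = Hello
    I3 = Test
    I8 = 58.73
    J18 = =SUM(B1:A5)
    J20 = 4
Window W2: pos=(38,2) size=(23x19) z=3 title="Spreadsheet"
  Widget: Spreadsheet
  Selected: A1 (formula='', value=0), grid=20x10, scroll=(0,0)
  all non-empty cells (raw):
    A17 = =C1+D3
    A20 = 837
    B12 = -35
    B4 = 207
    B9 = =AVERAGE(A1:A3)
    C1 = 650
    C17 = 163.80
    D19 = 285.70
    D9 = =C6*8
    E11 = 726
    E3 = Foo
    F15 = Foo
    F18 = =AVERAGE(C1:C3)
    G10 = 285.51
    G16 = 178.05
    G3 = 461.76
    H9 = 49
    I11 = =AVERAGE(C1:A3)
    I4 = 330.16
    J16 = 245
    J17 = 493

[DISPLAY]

    ┃       A       B     ┃                         
    ┃---------------------┃                         
----┃  1      [0]       0 ┃                         
]   ┃  2        0       0 ┃                         
0   ┃  3        0       0 ┃                         
0   ┃  4        0     207 ┃                         
0   ┃  5        0       0 ┃━━━━━━━━━━━━━┓           
0   ┃  6        0       0 ┃             ┃           
0   ┃  7        0       0 ┃─────────────┨           
0   ┃  8        0       0 ┃             ┃           
    ┃  9        0       0 ┃             ┃           
0   ┃ 10        0       0 ┃             ┃           
0   ┃ 11        0       0 ┃             ┃           
0   ┃ 12        0     -35 ┃             ┃           
━━━━┗━━━━━━━━━━━━━━━━━━━━━┛             ┃           
         ┃          │Score:             ┃           
         ┗━━━━━━━━━━━━━━━━━━━━━━━━━━━━━━┛           
                                                    
                                                    
                                                    


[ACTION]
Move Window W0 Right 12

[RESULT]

    ┃       A       B     ┃                         
    ┃---------------------┃                         
----┃  1      [0]       0 ┃                         
]   ┃  2        0       0 ┃                         
0   ┃  3        0       0 ┃                         
0   ┃  4        0     207 ┃                         
0   ┃  5        0       0 ┃━━━━━━━━━━━━━━━━━━━━━━━━━
0   ┃  6        0       0 ┃is                       
0   ┃  7        0       0 ┃─────────────────────────
0   ┃  8        0       0 ┃     │Next:              
    ┃  9        0       0 ┃     │▓▓                 
0   ┃ 10        0       0 ┃     │ ▓▓                
0   ┃ 11        0       0 ┃     │                   
0   ┃ 12        0     -35 ┃     │                   
━━━━┗━━━━━━━━━━━━━━━━━━━━━┛     │                   
                     ┃          │Score:             
                     ┗━━━━━━━━━━━━━━━━━━━━━━━━━━━━━━
                                                    
                                                    
                                                    


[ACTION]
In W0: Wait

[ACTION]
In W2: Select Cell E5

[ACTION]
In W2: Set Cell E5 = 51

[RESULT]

    ┃       A       B     ┃                         
    ┃---------------------┃                         
----┃  1        0       0 ┃                         
]   ┃  2        0       0 ┃                         
0   ┃  3        0       0 ┃                         
0   ┃  4        0     207 ┃                         
0   ┃  5        0       0 ┃━━━━━━━━━━━━━━━━━━━━━━━━━
0   ┃  6        0       0 ┃is                       
0   ┃  7        0       0 ┃─────────────────────────
0   ┃  8        0       0 ┃     │Next:              
    ┃  9        0       0 ┃     │▓▓                 
0   ┃ 10        0       0 ┃     │ ▓▓                
0   ┃ 11        0       0 ┃     │                   
0   ┃ 12        0     -35 ┃     │                   
━━━━┗━━━━━━━━━━━━━━━━━━━━━┛     │                   
                     ┃          │Score:             
                     ┗━━━━━━━━━━━━━━━━━━━━━━━━━━━━━━
                                                    
                                                    
                                                    


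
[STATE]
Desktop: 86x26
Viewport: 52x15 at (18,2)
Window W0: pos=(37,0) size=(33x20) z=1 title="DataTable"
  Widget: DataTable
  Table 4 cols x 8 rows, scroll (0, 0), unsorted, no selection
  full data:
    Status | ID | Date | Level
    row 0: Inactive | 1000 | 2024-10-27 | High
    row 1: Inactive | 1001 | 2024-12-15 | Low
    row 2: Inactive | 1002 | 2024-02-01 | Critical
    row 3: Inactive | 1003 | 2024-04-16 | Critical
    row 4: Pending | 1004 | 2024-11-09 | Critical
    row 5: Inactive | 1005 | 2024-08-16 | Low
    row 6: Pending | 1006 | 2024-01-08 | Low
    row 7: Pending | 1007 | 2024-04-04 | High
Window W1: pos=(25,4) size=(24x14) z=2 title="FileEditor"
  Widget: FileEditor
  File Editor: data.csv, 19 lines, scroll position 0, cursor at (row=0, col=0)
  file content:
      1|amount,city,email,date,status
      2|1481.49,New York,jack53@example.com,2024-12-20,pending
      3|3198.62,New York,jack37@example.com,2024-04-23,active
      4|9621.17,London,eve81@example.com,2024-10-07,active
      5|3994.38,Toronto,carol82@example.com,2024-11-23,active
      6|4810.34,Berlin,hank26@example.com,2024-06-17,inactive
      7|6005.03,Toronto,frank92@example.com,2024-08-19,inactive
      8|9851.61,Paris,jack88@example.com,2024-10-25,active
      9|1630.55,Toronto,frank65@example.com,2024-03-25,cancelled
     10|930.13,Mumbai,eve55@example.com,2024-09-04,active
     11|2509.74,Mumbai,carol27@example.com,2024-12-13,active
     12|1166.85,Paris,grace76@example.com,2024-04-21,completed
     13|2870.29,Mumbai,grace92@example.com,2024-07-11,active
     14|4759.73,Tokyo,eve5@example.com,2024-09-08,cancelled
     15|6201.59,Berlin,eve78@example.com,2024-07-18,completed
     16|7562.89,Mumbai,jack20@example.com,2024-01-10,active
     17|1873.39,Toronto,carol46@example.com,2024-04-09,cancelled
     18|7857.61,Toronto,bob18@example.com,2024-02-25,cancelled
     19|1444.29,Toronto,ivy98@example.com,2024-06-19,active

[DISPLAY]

                   ┠───────────────────────────────┨
                   ┃Status  │ID  │Date      │Level ┃
       ┏━━━━━━━━━━━━━━━━━━━━━━┓──┼──────────┼──────┃
       ┃ FileEditor           ┃00│2024-10-27│High  ┃
       ┠──────────────────────┨01│2024-12-15│Low   ┃
       ┃█mount,city,email,dat▲┃02│2024-02-01│Critic┃
       ┃1481.49,New York,jack█┃03│2024-04-16│Critic┃
       ┃3198.62,New York,jack░┃04│2024-11-09│Critic┃
       ┃9621.17,London,eve81@░┃05│2024-08-16│Low   ┃
       ┃3994.38,Toronto,carol░┃06│2024-01-08│Low   ┃
       ┃4810.34,Berlin,hank26░┃07│2024-04-04│High  ┃
       ┃6005.03,Toronto,frank░┃                    ┃
       ┃9851.61,Paris,jack88@░┃                    ┃
       ┃1630.55,Toronto,frank░┃                    ┃
       ┃930.13,Mumbai,eve55@e▼┃                    ┃


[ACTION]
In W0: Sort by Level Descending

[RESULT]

                   ┠───────────────────────────────┨
                   ┃Status  │ID  │Date      │Level ┃
       ┏━━━━━━━━━━━━━━━━━━━━━━┓──┼──────────┼──────┃
       ┃ FileEditor           ┃01│2024-12-15│Low   ┃
       ┠──────────────────────┨05│2024-08-16│Low   ┃
       ┃█mount,city,email,dat▲┃06│2024-01-08│Low   ┃
       ┃1481.49,New York,jack█┃00│2024-10-27│High  ┃
       ┃3198.62,New York,jack░┃07│2024-04-04│High  ┃
       ┃9621.17,London,eve81@░┃02│2024-02-01│Critic┃
       ┃3994.38,Toronto,carol░┃03│2024-04-16│Critic┃
       ┃4810.34,Berlin,hank26░┃04│2024-11-09│Critic┃
       ┃6005.03,Toronto,frank░┃                    ┃
       ┃9851.61,Paris,jack88@░┃                    ┃
       ┃1630.55,Toronto,frank░┃                    ┃
       ┃930.13,Mumbai,eve55@e▼┃                    ┃


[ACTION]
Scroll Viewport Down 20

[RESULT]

       ┃3994.38,Toronto,carol░┃03│2024-04-16│Critic┃
       ┃4810.34,Berlin,hank26░┃04│2024-11-09│Critic┃
       ┃6005.03,Toronto,frank░┃                    ┃
       ┃9851.61,Paris,jack88@░┃                    ┃
       ┃1630.55,Toronto,frank░┃                    ┃
       ┃930.13,Mumbai,eve55@e▼┃                    ┃
       ┗━━━━━━━━━━━━━━━━━━━━━━┛                    ┃
                   ┃                               ┃
                   ┗━━━━━━━━━━━━━━━━━━━━━━━━━━━━━━━┛
                                                    
                                                    
                                                    
                                                    
                                                    
                                                    


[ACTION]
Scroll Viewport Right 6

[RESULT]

 ┃3994.38,Toronto,carol░┃03│2024-04-16│Critic┃      
 ┃4810.34,Berlin,hank26░┃04│2024-11-09│Critic┃      
 ┃6005.03,Toronto,frank░┃                    ┃      
 ┃9851.61,Paris,jack88@░┃                    ┃      
 ┃1630.55,Toronto,frank░┃                    ┃      
 ┃930.13,Mumbai,eve55@e▼┃                    ┃      
 ┗━━━━━━━━━━━━━━━━━━━━━━┛                    ┃      
             ┃                               ┃      
             ┗━━━━━━━━━━━━━━━━━━━━━━━━━━━━━━━┛      
                                                    
                                                    
                                                    
                                                    
                                                    
                                                    


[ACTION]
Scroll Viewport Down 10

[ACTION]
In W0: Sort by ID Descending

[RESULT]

 ┃3994.38,Toronto,carol░┃01│2024-12-15│Low   ┃      
 ┃4810.34,Berlin,hank26░┃00│2024-10-27│High  ┃      
 ┃6005.03,Toronto,frank░┃                    ┃      
 ┃9851.61,Paris,jack88@░┃                    ┃      
 ┃1630.55,Toronto,frank░┃                    ┃      
 ┃930.13,Mumbai,eve55@e▼┃                    ┃      
 ┗━━━━━━━━━━━━━━━━━━━━━━┛                    ┃      
             ┃                               ┃      
             ┗━━━━━━━━━━━━━━━━━━━━━━━━━━━━━━━┛      
                                                    
                                                    
                                                    
                                                    
                                                    
                                                    


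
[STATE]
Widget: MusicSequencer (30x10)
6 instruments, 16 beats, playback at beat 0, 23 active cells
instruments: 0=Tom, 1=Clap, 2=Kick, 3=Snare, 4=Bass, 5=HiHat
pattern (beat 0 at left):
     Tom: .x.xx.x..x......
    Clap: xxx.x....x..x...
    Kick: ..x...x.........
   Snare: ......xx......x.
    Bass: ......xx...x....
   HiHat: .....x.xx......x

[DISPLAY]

      ▼123456789012345        
   Tom·█·██·█··█······        
  Clap███·█····█··█···        
  Kick··█···█·········        
 Snare······██······█·        
  Bass······██···█····        
 HiHat·····█·██······█        
                              
                              
                              


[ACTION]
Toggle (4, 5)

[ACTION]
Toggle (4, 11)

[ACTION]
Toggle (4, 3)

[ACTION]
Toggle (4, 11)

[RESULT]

      ▼123456789012345        
   Tom·█·██·█··█······        
  Clap███·█····█··█···        
  Kick··█···█·········        
 Snare······██······█·        
  Bass···█·███···█····        
 HiHat·····█·██······█        
                              
                              
                              


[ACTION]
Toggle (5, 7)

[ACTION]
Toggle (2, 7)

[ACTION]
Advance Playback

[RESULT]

      0▼23456789012345        
   Tom·█·██·█··█······        
  Clap███·█····█··█···        
  Kick··█···██········        
 Snare······██······█·        
  Bass···█·███···█····        
 HiHat·····█··█······█        
                              
                              
                              


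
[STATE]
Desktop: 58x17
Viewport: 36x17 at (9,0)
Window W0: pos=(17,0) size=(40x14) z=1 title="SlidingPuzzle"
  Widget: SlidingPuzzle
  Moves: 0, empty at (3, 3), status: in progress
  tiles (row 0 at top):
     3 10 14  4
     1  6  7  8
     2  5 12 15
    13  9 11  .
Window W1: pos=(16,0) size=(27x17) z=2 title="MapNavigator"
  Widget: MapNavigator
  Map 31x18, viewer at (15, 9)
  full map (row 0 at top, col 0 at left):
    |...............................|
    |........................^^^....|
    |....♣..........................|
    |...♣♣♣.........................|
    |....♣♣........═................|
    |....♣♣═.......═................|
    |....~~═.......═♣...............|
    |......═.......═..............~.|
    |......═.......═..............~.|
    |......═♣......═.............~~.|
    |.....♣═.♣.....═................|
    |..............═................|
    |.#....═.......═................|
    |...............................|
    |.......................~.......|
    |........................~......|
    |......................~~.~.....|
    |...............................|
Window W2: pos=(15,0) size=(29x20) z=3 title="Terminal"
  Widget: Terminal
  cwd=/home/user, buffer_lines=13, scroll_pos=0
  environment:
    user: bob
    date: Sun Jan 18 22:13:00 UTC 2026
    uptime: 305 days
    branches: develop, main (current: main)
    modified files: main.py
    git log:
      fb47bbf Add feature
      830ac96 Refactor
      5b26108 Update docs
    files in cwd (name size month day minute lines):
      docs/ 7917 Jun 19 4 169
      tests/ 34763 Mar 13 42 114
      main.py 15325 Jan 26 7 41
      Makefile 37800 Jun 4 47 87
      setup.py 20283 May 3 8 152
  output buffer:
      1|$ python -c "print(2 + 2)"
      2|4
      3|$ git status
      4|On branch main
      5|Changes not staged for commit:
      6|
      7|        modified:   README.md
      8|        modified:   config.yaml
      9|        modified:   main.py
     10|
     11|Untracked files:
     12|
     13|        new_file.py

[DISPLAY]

      ┏━━━━━━━━━━━━━━━━━━━━━━━━━━━┓━
      ┃ Terminal                  ┃ 
      ┠───────────────────────────┨─
      ┃$ python -c "print(2 + 2)" ┃ 
      ┃4                          ┃ 
      ┃$ git status               ┃ 
      ┃On branch main             ┃ 
      ┃Changes not staged for comm┃ 
      ┃                           ┃ 
      ┃        modified:   README.┃ 
      ┃        modified:   config.┃ 
      ┃        modified:   main.py┃ 
      ┃                           ┃ 
      ┃Untracked files:           ┃━
      ┃                           ┃ 
      ┃        new_file.py        ┃ 
      ┃$ █                        ┃ 


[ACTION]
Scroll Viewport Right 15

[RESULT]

━━━━━━━━━━━━━━━━━━━━━┓━━━━━━━━━━━━┓ 
nal                  ┃            ┃ 
─────────────────────┨────────────┨ 
on -c "print(2 + 2)" ┃            ┃ 
                     ┃            ┃ 
status               ┃            ┃ 
nch main             ┃            ┃ 
s not staged for comm┃            ┃ 
                     ┃            ┃ 
  modified:   README.┃            ┃ 
  modified:   config.┃            ┃ 
  modified:   main.py┃            ┃ 
                     ┃            ┃ 
ked files:           ┃━━━━━━━━━━━━┛ 
                     ┃              
  new_file.py        ┃              
                     ┃              


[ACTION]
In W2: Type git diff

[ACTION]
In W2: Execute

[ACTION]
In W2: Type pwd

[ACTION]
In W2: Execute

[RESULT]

━━━━━━━━━━━━━━━━━━━━━┓━━━━━━━━━━━━┓ 
nal                  ┃            ┃ 
─────────────────────┨────────────┨ 
  modified:   config.┃            ┃ 
  modified:   main.py┃            ┃ 
                     ┃            ┃ 
ked files:           ┃            ┃ 
                     ┃            ┃ 
  new_file.py        ┃            ┃ 
diff                 ┃            ┃ 
-git a/main.py b/main┃            ┃ 
main.py              ┃            ┃ 
main.py              ┃            ┃ 
3 +1,4 @@            ┃━━━━━━━━━━━━┛ 
ated                 ┃              
t sys                ┃              
                     ┃              


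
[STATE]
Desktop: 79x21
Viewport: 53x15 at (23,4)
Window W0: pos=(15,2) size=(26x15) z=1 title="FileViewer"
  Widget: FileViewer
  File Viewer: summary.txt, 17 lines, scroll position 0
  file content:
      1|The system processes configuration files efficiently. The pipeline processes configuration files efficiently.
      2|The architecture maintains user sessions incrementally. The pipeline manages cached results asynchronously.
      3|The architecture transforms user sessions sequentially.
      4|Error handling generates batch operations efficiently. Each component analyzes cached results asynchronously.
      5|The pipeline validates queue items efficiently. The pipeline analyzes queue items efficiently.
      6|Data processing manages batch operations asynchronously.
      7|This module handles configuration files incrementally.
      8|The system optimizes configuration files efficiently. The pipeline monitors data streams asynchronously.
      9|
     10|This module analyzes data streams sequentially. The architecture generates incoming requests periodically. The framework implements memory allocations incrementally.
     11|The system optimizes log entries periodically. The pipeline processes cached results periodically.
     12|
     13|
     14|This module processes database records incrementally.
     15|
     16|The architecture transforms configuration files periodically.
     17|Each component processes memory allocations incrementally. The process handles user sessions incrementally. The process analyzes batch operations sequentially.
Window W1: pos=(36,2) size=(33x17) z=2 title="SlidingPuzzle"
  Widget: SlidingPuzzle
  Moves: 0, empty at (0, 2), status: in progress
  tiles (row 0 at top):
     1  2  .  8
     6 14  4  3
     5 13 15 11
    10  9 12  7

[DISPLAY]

─────────────┠───────────────────────────────┨       
tem processes┃┌────┬────┬────┬────┐          ┃       
hitecture mai┃│  1 │  2 │    │  8 │          ┃       
hitecture tra┃├────┼────┼────┼────┤          ┃       
andling gener┃│  6 │ 14 │  4 │  3 │          ┃       
eline validat┃├────┼────┼────┼────┤          ┃       
ocessing mana┃│  5 │ 13 │ 15 │ 11 │          ┃       
dule handles ┃├────┼────┼────┼────┤          ┃       
tem optimizes┃│ 10 │  9 │ 12 │  7 │          ┃       
             ┃└────┴────┴────┴────┘          ┃       
dule analyzes┃Moves: 0                       ┃       
tem optimizes┃                               ┃       
━━━━━━━━━━━━━┃                               ┃       
             ┃                               ┃       
             ┗━━━━━━━━━━━━━━━━━━━━━━━━━━━━━━━┛       


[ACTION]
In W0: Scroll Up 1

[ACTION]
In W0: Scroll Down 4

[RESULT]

─────────────┠───────────────────────────────┨       
eline validat┃┌────┬────┬────┬────┐          ┃       
ocessing mana┃│  1 │  2 │    │  8 │          ┃       
dule handles ┃├────┼────┼────┼────┤          ┃       
tem optimizes┃│  6 │ 14 │  4 │  3 │          ┃       
             ┃├────┼────┼────┼────┤          ┃       
dule analyzes┃│  5 │ 13 │ 15 │ 11 │          ┃       
tem optimizes┃├────┼────┼────┼────┤          ┃       
             ┃│ 10 │  9 │ 12 │  7 │          ┃       
             ┃└────┴────┴────┴────┘          ┃       
dule processe┃Moves: 0                       ┃       
             ┃                               ┃       
━━━━━━━━━━━━━┃                               ┃       
             ┃                               ┃       
             ┗━━━━━━━━━━━━━━━━━━━━━━━━━━━━━━━┛       


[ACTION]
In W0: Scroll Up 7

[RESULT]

─────────────┠───────────────────────────────┨       
tem processes┃┌────┬────┬────┬────┐          ┃       
hitecture mai┃│  1 │  2 │    │  8 │          ┃       
hitecture tra┃├────┼────┼────┼────┤          ┃       
andling gener┃│  6 │ 14 │  4 │  3 │          ┃       
eline validat┃├────┼────┼────┼────┤          ┃       
ocessing mana┃│  5 │ 13 │ 15 │ 11 │          ┃       
dule handles ┃├────┼────┼────┼────┤          ┃       
tem optimizes┃│ 10 │  9 │ 12 │  7 │          ┃       
             ┃└────┴────┴────┴────┘          ┃       
dule analyzes┃Moves: 0                       ┃       
tem optimizes┃                               ┃       
━━━━━━━━━━━━━┃                               ┃       
             ┃                               ┃       
             ┗━━━━━━━━━━━━━━━━━━━━━━━━━━━━━━━┛       


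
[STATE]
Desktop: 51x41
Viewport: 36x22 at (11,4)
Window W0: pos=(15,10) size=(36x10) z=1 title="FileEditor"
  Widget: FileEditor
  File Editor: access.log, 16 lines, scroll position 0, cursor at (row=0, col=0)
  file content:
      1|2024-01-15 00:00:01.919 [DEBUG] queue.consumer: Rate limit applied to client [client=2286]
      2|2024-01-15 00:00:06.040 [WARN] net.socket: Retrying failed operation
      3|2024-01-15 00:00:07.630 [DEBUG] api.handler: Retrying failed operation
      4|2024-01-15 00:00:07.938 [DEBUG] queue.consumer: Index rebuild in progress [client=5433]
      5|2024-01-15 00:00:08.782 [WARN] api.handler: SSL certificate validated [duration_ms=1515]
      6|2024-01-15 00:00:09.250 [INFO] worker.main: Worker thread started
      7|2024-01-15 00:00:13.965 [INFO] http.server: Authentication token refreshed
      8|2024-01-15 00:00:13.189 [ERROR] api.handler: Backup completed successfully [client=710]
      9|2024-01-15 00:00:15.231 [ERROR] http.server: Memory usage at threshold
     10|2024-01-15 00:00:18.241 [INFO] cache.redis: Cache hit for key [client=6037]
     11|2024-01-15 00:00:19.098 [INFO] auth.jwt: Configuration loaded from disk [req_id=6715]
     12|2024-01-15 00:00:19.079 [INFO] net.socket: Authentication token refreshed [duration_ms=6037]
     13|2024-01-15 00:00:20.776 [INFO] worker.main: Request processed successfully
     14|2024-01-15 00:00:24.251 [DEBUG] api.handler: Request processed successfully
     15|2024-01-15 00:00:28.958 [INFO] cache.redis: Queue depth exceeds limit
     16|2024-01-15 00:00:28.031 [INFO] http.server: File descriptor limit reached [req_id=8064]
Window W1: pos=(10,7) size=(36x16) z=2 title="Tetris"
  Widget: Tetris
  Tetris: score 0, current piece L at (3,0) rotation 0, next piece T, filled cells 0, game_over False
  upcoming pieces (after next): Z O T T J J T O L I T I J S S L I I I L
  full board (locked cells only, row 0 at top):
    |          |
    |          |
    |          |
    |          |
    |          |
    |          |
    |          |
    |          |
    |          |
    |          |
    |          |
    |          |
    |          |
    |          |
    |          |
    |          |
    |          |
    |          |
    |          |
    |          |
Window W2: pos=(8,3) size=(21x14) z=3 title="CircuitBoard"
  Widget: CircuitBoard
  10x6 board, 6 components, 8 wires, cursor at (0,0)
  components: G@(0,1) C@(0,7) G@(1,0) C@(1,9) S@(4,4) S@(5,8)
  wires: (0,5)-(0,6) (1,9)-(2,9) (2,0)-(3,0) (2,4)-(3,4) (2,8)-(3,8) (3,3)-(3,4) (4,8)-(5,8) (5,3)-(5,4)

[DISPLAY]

ircuitBoard      ┃                  
─────────────────┨                  
 0 1 2 3 4 5 6 7 ┃                  
 [.]  G          ┃━━━━━━━━━━━━━━━━┓ 
                 ┃                ┃ 
  G              ┃────────────────┨ 
                 ┃                ┃━
  ·              ┃                ┃ 
  │              ┃                ┃─
  ·           · ─┃                ┃]
                 ┃                ┃ 
                 ┃                ┃]
━━━━━━━━━━━━━━━━━┛                ┃]
          │0                      ┃ 
          │                       ┃ 
          │                       ┃━
          │                       ┃ 
          │                       ┃ 
━━━━━━━━━━━━━━━━━━━━━━━━━━━━━━━━━━┛ 
                                    
                                    
                                    


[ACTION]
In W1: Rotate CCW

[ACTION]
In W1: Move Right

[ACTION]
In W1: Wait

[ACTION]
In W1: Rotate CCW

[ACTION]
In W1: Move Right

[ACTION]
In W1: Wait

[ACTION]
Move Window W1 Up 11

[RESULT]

ircuitBoard      ┃                ┃ 
─────────────────┨                ┃ 
 0 1 2 3 4 5 6 7 ┃                ┃ 
 [.]  G          ┃                ┃ 
                 ┃                ┃ 
  G              ┃                ┃ 
                 ┃                ┃━
  ·              ┃                ┃ 
  │              ┃                ┃─
  ·           · ─┃                ┃]
                 ┃                ┃ 
                 ┃━━━━━━━━━━━━━━━━┛]
━━━━━━━━━━━━━━━━━┛:00:07.938 [DEBUG]
    ┃2024-01-15 00:00:08.782 [WARN] 
    ┃2024-01-15 00:00:09.250 [INFO] 
    ┗━━━━━━━━━━━━━━━━━━━━━━━━━━━━━━━
                                    
                                    
                                    
                                    
                                    
                                    


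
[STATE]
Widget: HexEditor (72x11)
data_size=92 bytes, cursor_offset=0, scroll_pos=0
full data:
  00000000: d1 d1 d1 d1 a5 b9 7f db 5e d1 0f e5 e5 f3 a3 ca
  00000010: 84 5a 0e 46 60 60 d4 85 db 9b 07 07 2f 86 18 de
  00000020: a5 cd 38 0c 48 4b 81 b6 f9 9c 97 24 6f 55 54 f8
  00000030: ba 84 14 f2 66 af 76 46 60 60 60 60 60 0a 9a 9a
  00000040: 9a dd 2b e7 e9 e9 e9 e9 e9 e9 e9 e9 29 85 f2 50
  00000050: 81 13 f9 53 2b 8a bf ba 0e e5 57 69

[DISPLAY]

00000000  D1 d1 d1 d1 a5 b9 7f db  5e d1 0f e5 e5 f3 a3 ca  |........^..
00000010  84 5a 0e 46 60 60 d4 85  db 9b 07 07 2f 86 18 de  |.Z.F``.....
00000020  a5 cd 38 0c 48 4b 81 b6  f9 9c 97 24 6f 55 54 f8  |..8.HK.....
00000030  ba 84 14 f2 66 af 76 46  60 60 60 60 60 0a 9a 9a  |....f.vF```
00000040  9a dd 2b e7 e9 e9 e9 e9  e9 e9 e9 e9 29 85 f2 50  |..+........
00000050  81 13 f9 53 2b 8a bf ba  0e e5 57 69              |...S+.....W
                                                                        
                                                                        
                                                                        
                                                                        
                                                                        


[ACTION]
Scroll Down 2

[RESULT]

00000020  a5 cd 38 0c 48 4b 81 b6  f9 9c 97 24 6f 55 54 f8  |..8.HK.....
00000030  ba 84 14 f2 66 af 76 46  60 60 60 60 60 0a 9a 9a  |....f.vF```
00000040  9a dd 2b e7 e9 e9 e9 e9  e9 e9 e9 e9 29 85 f2 50  |..+........
00000050  81 13 f9 53 2b 8a bf ba  0e e5 57 69              |...S+.....W
                                                                        
                                                                        
                                                                        
                                                                        
                                                                        
                                                                        
                                                                        


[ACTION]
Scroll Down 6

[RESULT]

00000050  81 13 f9 53 2b 8a bf ba  0e e5 57 69              |...S+.....W
                                                                        
                                                                        
                                                                        
                                                                        
                                                                        
                                                                        
                                                                        
                                                                        
                                                                        
                                                                        


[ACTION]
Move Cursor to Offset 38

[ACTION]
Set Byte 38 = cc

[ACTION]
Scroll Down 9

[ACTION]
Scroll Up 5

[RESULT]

00000000  d1 d1 d1 d1 a5 b9 7f db  5e d1 0f e5 e5 f3 a3 ca  |........^..
00000010  84 5a 0e 46 60 60 d4 85  db 9b 07 07 2f 86 18 de  |.Z.F``.....
00000020  a5 cd 38 0c 48 4b CC b6  f9 9c 97 24 6f 55 54 f8  |..8.HK.....
00000030  ba 84 14 f2 66 af 76 46  60 60 60 60 60 0a 9a 9a  |....f.vF```
00000040  9a dd 2b e7 e9 e9 e9 e9  e9 e9 e9 e9 29 85 f2 50  |..+........
00000050  81 13 f9 53 2b 8a bf ba  0e e5 57 69              |...S+.....W
                                                                        
                                                                        
                                                                        
                                                                        
                                                                        


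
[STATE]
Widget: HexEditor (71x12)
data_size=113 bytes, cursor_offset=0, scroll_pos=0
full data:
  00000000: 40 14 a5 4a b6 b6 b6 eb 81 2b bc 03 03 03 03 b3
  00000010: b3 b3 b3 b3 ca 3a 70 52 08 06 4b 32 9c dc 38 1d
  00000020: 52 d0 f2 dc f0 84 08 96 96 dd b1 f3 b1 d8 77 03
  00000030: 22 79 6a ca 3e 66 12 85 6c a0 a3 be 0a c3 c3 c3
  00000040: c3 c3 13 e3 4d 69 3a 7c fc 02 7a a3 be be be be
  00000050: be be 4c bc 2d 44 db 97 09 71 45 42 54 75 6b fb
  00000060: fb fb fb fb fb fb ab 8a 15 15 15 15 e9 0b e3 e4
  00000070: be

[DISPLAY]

00000000  40 14 a5 4a b6 b6 b6 eb  81 2b bc 03 03 03 03 b3  |@..J.....+
00000010  b3 b3 b3 b3 ca 3a 70 52  08 06 4b 32 9c dc 38 1d  |.....:pR..
00000020  52 d0 f2 dc f0 84 08 96  96 dd b1 f3 b1 d8 77 03  |R.........
00000030  22 79 6a ca 3e 66 12 85  6c a0 a3 be 0a c3 c3 c3  |"yj.>f..l.
00000040  c3 c3 13 e3 4d 69 3a 7c  fc 02 7a a3 be be be be  |....Mi:|..
00000050  be be 4c bc 2d 44 db 97  09 71 45 42 54 75 6b fb  |..L.-D...q
00000060  fb fb fb fb fb fb ab 8a  15 15 15 15 e9 0b e3 e4  |..........
00000070  be                                                |.         
                                                                       
                                                                       
                                                                       
                                                                       


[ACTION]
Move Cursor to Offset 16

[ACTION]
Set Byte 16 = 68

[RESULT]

00000000  40 14 a5 4a b6 b6 b6 eb  81 2b bc 03 03 03 03 b3  |@..J.....+
00000010  68 b3 b3 b3 ca 3a 70 52  08 06 4b 32 9c dc 38 1d  |h....:pR..
00000020  52 d0 f2 dc f0 84 08 96  96 dd b1 f3 b1 d8 77 03  |R.........
00000030  22 79 6a ca 3e 66 12 85  6c a0 a3 be 0a c3 c3 c3  |"yj.>f..l.
00000040  c3 c3 13 e3 4d 69 3a 7c  fc 02 7a a3 be be be be  |....Mi:|..
00000050  be be 4c bc 2d 44 db 97  09 71 45 42 54 75 6b fb  |..L.-D...q
00000060  fb fb fb fb fb fb ab 8a  15 15 15 15 e9 0b e3 e4  |..........
00000070  be                                                |.         
                                                                       
                                                                       
                                                                       
                                                                       


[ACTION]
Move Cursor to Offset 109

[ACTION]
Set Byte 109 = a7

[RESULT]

00000000  40 14 a5 4a b6 b6 b6 eb  81 2b bc 03 03 03 03 b3  |@..J.....+
00000010  68 b3 b3 b3 ca 3a 70 52  08 06 4b 32 9c dc 38 1d  |h....:pR..
00000020  52 d0 f2 dc f0 84 08 96  96 dd b1 f3 b1 d8 77 03  |R.........
00000030  22 79 6a ca 3e 66 12 85  6c a0 a3 be 0a c3 c3 c3  |"yj.>f..l.
00000040  c3 c3 13 e3 4d 69 3a 7c  fc 02 7a a3 be be be be  |....Mi:|..
00000050  be be 4c bc 2d 44 db 97  09 71 45 42 54 75 6b fb  |..L.-D...q
00000060  fb fb fb fb fb fb ab 8a  15 15 15 15 e9 A7 e3 e4  |..........
00000070  be                                                |.         
                                                                       
                                                                       
                                                                       
                                                                       


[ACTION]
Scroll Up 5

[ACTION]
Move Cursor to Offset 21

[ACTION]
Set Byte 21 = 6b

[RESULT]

00000000  40 14 a5 4a b6 b6 b6 eb  81 2b bc 03 03 03 03 b3  |@..J.....+
00000010  68 b3 b3 b3 ca 6B 70 52  08 06 4b 32 9c dc 38 1d  |h....kpR..
00000020  52 d0 f2 dc f0 84 08 96  96 dd b1 f3 b1 d8 77 03  |R.........
00000030  22 79 6a ca 3e 66 12 85  6c a0 a3 be 0a c3 c3 c3  |"yj.>f..l.
00000040  c3 c3 13 e3 4d 69 3a 7c  fc 02 7a a3 be be be be  |....Mi:|..
00000050  be be 4c bc 2d 44 db 97  09 71 45 42 54 75 6b fb  |..L.-D...q
00000060  fb fb fb fb fb fb ab 8a  15 15 15 15 e9 a7 e3 e4  |..........
00000070  be                                                |.         
                                                                       
                                                                       
                                                                       
                                                                       


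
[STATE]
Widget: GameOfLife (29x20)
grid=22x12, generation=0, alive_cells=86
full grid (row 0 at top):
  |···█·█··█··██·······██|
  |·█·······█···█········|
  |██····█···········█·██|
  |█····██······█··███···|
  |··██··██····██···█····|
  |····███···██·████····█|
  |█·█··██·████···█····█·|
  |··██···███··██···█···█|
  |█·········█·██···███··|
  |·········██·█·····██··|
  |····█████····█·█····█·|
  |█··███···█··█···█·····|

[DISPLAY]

Gen: 0                       
···█·█··█··██·······██       
·█·······█···█········       
██····█···········█·██       
█····██······█··███···       
··██··██····██···█····       
····███···██·████····█       
█·█··██·████···█····█·       
··██···███··██···█···█       
█·········█·██···███··       
·········██·█·····██··       
····█████····█·█····█·       
█··███···█··█···█·····       
                             
                             
                             
                             
                             
                             
                             


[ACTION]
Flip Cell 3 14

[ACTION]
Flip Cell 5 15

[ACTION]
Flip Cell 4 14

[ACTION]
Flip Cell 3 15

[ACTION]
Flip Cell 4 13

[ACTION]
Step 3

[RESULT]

Gen: 3                       
·█····················       
·█··········██·····█··       
···████·······█··█·█··       
······█······█·██··█··       
·█████······█·█·█·█···       
············██·███····       
·█············█████·█·       
··█···········███·█··█       
··█·█······█·████·····       
·····██···█·█·█·······       
····███··██··█········       
·····█···█████········       
                             
                             
                             
                             
                             
                             
                             
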